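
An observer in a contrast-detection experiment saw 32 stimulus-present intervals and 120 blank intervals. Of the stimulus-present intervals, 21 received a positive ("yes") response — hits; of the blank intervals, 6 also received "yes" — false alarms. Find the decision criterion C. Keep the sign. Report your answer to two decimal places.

H = 21/32 = 0.6562
FA = 6/120 = 0.0500
z(H) = 0.402
z(FA) = -1.645
c = −½·[z(H) + z(FA)] = −0.5 × (0.402 + (-1.645)) = 0.6215

C = 0.62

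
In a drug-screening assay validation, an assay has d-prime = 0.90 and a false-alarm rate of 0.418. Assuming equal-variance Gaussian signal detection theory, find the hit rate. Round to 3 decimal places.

hit rate = 0.756

z(false-alarm rate) = z(0.418) = -0.2070
z(H) = z(FA) + d' = -0.2070 + 0.90 = 0.6930
hit rate = Φ(0.6930) = 0.7558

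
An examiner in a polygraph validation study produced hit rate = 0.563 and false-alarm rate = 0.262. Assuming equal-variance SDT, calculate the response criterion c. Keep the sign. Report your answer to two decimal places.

Φ⁻¹(0.563) = 0.159, Φ⁻¹(0.262) = -0.637
c = −½·[z(H) + z(FA)] = −0.5 × (0.159 + (-0.637)) = 0.239

c = 0.24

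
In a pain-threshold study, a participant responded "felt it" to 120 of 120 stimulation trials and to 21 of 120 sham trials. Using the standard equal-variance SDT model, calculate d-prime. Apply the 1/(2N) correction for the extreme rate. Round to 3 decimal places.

d-prime = 3.573

The hit rate is 120/120 = 1, so apply the 1/(2N) correction: H → 1 − 1/(2·120) = 0.99583.
z(H) = z(0.99583) = 2.6380
z(FA) = z(0.17500) = -0.9346
d' = 2.6380 − (-0.9346) = 3.5726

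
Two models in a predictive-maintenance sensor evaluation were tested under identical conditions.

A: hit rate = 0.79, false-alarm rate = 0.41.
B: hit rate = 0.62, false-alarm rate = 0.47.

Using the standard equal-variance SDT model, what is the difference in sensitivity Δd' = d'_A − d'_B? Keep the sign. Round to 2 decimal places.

Δd' = 0.65

A: z(0.79) = 0.806, z(0.41) = -0.228, d' = 1.034
B: z(0.62) = 0.305, z(0.47) = -0.075, d' = 0.380
Δd' = d'_A − d'_B = 1.034 − 0.380 = 0.654
A has the higher sensitivity.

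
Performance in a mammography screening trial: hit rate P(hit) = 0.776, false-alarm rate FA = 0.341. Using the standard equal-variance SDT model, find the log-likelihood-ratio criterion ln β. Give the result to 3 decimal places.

Φ⁻¹(H) = 0.7588
Φ⁻¹(FA) = -0.4097
ln β = −½·[z(H)² − z(FA)²] = −0.5 × (0.5758 − 0.1679) = -0.20395

ln β = -0.204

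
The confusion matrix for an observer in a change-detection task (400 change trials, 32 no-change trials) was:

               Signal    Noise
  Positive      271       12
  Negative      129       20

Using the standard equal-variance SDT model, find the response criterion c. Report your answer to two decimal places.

c = -0.07

H = 271/400 = 0.6775
FA = 12/32 = 0.3750
z(H) = z(0.6775) = 0.4607
z(FA) = z(0.3750) = -0.3186
c = −½·[z(H) + z(FA)] = −0.5 × (0.4607 + (-0.3186)) = -0.07105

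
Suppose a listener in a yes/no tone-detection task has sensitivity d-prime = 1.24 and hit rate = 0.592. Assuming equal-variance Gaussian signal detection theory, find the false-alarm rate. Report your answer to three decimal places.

false-alarm rate = 0.157

z(hit rate) = z(0.592) = 0.2327
z(FA) = z(H) − d' = 0.2327 − 1.24 = -1.0073
false-alarm rate = Φ(-1.0073) = 0.1569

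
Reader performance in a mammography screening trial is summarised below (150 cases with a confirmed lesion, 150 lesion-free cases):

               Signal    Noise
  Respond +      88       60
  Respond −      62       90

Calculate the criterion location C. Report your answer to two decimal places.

C = 0.02

H = 88/150 = 0.5867
FA = 60/150 = 0.4000
Φ⁻¹(0.5867) = 0.2191, Φ⁻¹(0.4000) = -0.2533
c = −½·[z(H) + z(FA)] = −0.5 × (0.2191 + (-0.2533)) = 0.0171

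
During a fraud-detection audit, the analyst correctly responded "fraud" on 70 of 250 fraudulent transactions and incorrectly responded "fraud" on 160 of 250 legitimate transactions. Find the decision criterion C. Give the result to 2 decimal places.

H = 70/250 = 0.2800
FA = 160/250 = 0.6400
z(0.2800) = -0.5828, z(0.6400) = 0.3585
c = −½·[z(H) + z(FA)] = −0.5 × (-0.5828 + 0.3585) = 0.11215
c > 0: the analyst has a conservative response bias.

C = 0.11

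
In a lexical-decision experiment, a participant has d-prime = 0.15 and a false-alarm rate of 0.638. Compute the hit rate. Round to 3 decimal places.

z(false-alarm rate) = z(0.638) = 0.3531
z(H) = z(FA) + d' = 0.3531 + 0.15 = 0.5031
hit rate = Φ(0.5031) = 0.6926

hit rate = 0.693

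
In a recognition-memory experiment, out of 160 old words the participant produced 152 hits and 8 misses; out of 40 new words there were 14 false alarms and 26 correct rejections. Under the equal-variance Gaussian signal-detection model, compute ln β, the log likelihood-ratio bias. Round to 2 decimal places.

ln β = -1.28

H = 152/160 = 0.9500
FA = 14/40 = 0.3500
z(H) = z(0.9500) = 1.645
z(FA) = z(0.3500) = -0.385
ln β = −½·[z(H)² − z(FA)²] = −0.5 × (2.706 − 0.148) = -1.279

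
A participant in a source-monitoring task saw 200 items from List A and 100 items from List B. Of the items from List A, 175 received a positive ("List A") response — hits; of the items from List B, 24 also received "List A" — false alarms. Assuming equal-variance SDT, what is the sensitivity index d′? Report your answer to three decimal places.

d′ = 1.857

H = 175/200 = 0.8750
FA = 24/100 = 0.2400
z(H) = z(0.8750) = 1.1503
z(FA) = z(0.2400) = -0.7063
d' = z(H) − z(FA) = 1.1503 − (-0.7063) = 1.8566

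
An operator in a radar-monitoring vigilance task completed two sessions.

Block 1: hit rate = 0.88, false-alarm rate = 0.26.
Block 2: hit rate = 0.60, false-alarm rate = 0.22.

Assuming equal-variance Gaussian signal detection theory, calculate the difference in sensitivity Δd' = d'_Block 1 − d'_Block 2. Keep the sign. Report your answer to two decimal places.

Δd' = 0.79

Block 1: z(0.88) = 1.175, z(0.26) = -0.643, d' = 1.818
Block 2: z(0.60) = 0.253, z(0.22) = -0.772, d' = 1.025
Δd' = d'_Block 1 − d'_Block 2 = 1.818 − 1.025 = 0.793
Block 1 has the higher sensitivity.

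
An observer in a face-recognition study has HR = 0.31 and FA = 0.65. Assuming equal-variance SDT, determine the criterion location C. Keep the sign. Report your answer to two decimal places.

C = 0.06

z(H) = z(0.31) = -0.496
z(FA) = z(0.65) = 0.385
c = −½·[z(H) + z(FA)] = −0.5 × (-0.496 + 0.385) = 0.0555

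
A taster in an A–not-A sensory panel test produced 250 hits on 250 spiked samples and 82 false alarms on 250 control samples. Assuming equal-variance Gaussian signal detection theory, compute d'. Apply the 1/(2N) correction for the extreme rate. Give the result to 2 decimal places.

d' = 3.32

The hit rate is 250/250 = 1, so apply the 1/(2N) correction: H → 1 − 1/(2·250) = 0.99800.
z(H) = z(0.99800) = 2.878
z(FA) = z(0.32800) = -0.445
d' = 2.878 − (-0.445) = 3.323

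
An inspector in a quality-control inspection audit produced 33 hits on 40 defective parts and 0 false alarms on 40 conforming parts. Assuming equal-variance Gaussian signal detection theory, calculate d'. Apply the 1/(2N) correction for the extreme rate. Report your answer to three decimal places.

d' = 3.176

The false-alarm rate is 0/40 = 0, so apply the 1/(2N) correction: FA → 1/(2·40) = 0.01250.
z(H) = z(0.82500) = 0.9346
z(FA) = z(0.01250) = -2.2414
d' = 0.9346 − (-2.2414) = 3.1760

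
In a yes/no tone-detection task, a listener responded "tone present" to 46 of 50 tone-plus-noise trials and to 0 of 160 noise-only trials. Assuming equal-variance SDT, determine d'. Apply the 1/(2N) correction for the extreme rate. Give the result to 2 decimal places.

d' = 4.14

The false-alarm rate is 0/160 = 0, so apply the 1/(2N) correction: FA → 1/(2·160) = 0.00313.
z(H) = z(0.92000) = 1.405
z(FA) = z(0.00313) = -2.734
d' = 1.405 − (-2.734) = 4.139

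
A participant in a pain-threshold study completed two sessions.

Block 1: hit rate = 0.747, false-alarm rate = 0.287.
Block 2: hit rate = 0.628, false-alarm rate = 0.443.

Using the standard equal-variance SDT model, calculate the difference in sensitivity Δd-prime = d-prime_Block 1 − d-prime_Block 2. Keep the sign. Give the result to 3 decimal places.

Block 1: z(0.747) = 0.6651, z(0.287) = -0.5622, d' = 1.2273
Block 2: z(0.628) = 0.3266, z(0.443) = -0.1434, d' = 0.4700
Δd' = d'_Block 1 − d'_Block 2 = 1.2273 − 0.4700 = 0.7573
Block 1 has the higher sensitivity.

Δd-prime = 0.757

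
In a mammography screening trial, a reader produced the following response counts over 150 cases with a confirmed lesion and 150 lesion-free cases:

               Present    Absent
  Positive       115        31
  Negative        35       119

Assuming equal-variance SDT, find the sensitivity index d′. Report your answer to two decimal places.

H = 115/150 = 0.7667
FA = 31/150 = 0.2067
Φ⁻¹(0.7667) = 0.728, Φ⁻¹(0.2067) = -0.818
d' = z(H) − z(FA) = 0.728 − (-0.818) = 1.546

d′ = 1.55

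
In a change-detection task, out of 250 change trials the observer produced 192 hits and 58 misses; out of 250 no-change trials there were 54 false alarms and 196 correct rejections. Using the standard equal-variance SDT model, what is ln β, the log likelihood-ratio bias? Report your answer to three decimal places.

ln β = 0.041

H = 192/250 = 0.7680
FA = 54/250 = 0.2160
Φ⁻¹(0.7680) = 0.7323, Φ⁻¹(0.2160) = -0.7858
ln β = −½·[z(H)² − z(FA)²] = −0.5 × (0.5363 − 0.6175) = 0.0406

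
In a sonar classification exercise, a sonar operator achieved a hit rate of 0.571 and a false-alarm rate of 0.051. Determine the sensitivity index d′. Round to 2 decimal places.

z(0.571) = 0.179, z(0.051) = -1.635
d' = z(H) − z(FA) = 0.179 − (-1.635) = 1.814

d′ = 1.81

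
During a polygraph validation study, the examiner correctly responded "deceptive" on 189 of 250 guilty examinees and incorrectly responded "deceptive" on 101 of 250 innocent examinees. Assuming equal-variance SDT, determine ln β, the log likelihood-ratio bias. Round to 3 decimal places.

ln β = -0.211

H = 189/250 = 0.7560
FA = 101/250 = 0.4040
Φ⁻¹(H) = Φ⁻¹(0.7560) = 0.6935
Φ⁻¹(FA) = Φ⁻¹(0.4040) = -0.2430
ln β = −½·[z(H)² − z(FA)²] = −0.5 × (0.4809 − 0.0590) = -0.21095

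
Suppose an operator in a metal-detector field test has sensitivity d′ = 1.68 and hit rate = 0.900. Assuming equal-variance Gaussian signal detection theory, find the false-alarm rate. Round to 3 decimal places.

false-alarm rate = 0.345

z(hit rate) = z(0.900) = 1.2816
z(FA) = z(H) − d' = 1.2816 − 1.68 = -0.3984
false-alarm rate = Φ(-0.3984) = 0.3452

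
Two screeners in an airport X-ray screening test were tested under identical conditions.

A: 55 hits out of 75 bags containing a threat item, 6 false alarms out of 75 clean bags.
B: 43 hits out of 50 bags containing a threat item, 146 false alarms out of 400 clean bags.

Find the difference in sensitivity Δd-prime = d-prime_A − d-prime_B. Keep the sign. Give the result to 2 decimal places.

Δd-prime = 0.60

A: z(0.7333) = 0.623, z(0.0800) = -1.405, d' = 2.028
B: z(0.8600) = 1.080, z(0.3650) = -0.345, d' = 1.425
Δd' = d'_A − d'_B = 2.028 − 1.425 = 0.603
A has the higher sensitivity.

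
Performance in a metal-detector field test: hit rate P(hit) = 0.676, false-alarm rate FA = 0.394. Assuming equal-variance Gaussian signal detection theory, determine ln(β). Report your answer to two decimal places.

Φ⁻¹(0.676) = 0.457, Φ⁻¹(0.394) = -0.269
ln β = −½·[z(H)² − z(FA)²] = −0.5 × (0.209 − 0.072) = -0.0685

ln β = -0.07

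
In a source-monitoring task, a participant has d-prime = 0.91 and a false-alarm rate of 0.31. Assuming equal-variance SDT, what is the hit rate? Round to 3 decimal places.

z(false-alarm rate) = z(0.31) = -0.4959
z(H) = z(FA) + d' = -0.4959 + 0.91 = 0.4141
hit rate = Φ(0.4141) = 0.6606

hit rate = 0.661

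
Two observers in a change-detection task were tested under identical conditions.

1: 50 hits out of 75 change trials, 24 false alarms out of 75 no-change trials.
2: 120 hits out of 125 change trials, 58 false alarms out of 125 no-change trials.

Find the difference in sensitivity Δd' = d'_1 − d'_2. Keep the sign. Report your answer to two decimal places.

1: z(0.6667) = 0.431, z(0.3200) = -0.468, d' = 0.899
2: z(0.9600) = 1.751, z(0.4640) = -0.090, d' = 1.841
Δd' = d'_1 − d'_2 = 0.899 − 1.841 = -0.942
2 has the higher sensitivity.

Δd' = -0.94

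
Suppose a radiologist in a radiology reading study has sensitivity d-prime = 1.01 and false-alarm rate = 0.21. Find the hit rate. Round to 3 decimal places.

z(false-alarm rate) = z(0.21) = -0.8064
z(H) = z(FA) + d' = -0.8064 + 1.01 = 0.2036
hit rate = Φ(0.2036) = 0.5807

hit rate = 0.581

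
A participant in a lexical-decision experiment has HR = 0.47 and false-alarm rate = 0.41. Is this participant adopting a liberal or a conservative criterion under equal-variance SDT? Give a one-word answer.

z(H) = -0.075, z(FA) = -0.228
c = −½·(z(H) + z(FA)) = 0.1515
c > 0 → conservative criterion (biased toward responding “no”).

conservative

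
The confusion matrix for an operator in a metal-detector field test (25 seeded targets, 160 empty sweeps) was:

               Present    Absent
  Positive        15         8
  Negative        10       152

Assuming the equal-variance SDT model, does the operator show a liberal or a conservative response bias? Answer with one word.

z(H) = 0.253, z(FA) = -1.645
c = −½·(z(H) + z(FA)) = 0.696
c > 0 → conservative criterion (biased toward responding “no”).

conservative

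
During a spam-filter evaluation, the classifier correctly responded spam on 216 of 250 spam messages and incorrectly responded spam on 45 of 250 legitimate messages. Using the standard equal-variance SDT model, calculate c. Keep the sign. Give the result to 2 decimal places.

H = 216/250 = 0.8640
FA = 45/250 = 0.1800
Φ⁻¹(H) = Φ⁻¹(0.8640) = 1.098
Φ⁻¹(FA) = Φ⁻¹(0.1800) = -0.915
c = −½·[z(H) + z(FA)] = −0.5 × (1.098 + (-0.915)) = -0.0915

c = -0.09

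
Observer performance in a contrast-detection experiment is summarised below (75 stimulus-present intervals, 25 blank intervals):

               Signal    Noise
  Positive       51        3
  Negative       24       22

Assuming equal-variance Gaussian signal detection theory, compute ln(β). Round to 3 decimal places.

H = 51/75 = 0.6800
FA = 3/25 = 0.1200
z(H) = z(0.6800) = 0.4677
z(FA) = z(0.1200) = -1.1750
ln β = −½·[z(H)² − z(FA)²] = −0.5 × (0.2187 − 1.3806) = 0.58095

ln β = 0.581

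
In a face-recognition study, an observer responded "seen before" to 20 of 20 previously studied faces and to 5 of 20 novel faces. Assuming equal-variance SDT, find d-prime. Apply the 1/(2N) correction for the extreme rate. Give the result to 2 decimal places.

The hit rate is 20/20 = 1, so apply the 1/(2N) correction: H → 1 − 1/(2·20) = 0.97500.
z(H) = z(0.97500) = 1.960
z(FA) = z(0.25000) = -0.674
d' = 1.960 − (-0.674) = 2.634

d-prime = 2.63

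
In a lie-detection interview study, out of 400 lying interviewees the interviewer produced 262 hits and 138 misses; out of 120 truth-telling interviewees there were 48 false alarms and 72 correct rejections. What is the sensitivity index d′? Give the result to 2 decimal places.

d′ = 0.65

H = 262/400 = 0.6550
FA = 48/120 = 0.4000
z(0.6550) = 0.399, z(0.4000) = -0.253
d' = z(H) − z(FA) = 0.399 − (-0.253) = 0.652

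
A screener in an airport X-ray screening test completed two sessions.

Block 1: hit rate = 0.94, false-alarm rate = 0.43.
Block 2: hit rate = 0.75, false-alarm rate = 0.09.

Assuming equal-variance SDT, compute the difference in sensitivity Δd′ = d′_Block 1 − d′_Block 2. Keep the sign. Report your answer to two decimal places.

Δd′ = -0.28

Block 1: z(0.94) = 1.555, z(0.43) = -0.176, d' = 1.731
Block 2: z(0.75) = 0.674, z(0.09) = -1.341, d' = 2.015
Δd' = d'_Block 1 − d'_Block 2 = 1.731 − 2.015 = -0.284
Block 2 has the higher sensitivity.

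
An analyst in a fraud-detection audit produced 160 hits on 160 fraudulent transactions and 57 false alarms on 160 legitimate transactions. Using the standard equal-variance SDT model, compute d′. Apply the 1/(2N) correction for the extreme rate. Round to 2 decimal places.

The hit rate is 160/160 = 1, so apply the 1/(2N) correction: H → 1 − 1/(2·160) = 0.99687.
z(H) = z(0.99687) = 2.734
z(FA) = z(0.35625) = -0.369
d' = 2.734 − (-0.369) = 3.103

d′ = 3.10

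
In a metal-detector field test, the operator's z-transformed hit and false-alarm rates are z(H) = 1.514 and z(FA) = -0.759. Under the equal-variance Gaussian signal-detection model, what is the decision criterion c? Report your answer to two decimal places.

c = −½·[z(H) + z(FA)] = −½·(1.514 + (-0.759)) = -0.3775

c = -0.38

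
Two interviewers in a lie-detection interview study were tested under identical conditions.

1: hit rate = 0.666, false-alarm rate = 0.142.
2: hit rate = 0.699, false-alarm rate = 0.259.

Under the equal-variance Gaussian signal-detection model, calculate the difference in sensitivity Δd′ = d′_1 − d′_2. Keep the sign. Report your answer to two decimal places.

1: z(0.666) = 0.429, z(0.142) = -1.071, d' = 1.500
2: z(0.699) = 0.522, z(0.259) = -0.646, d' = 1.168
Δd' = d'_1 − d'_2 = 1.500 − 1.168 = 0.332
1 has the higher sensitivity.

Δd′ = 0.33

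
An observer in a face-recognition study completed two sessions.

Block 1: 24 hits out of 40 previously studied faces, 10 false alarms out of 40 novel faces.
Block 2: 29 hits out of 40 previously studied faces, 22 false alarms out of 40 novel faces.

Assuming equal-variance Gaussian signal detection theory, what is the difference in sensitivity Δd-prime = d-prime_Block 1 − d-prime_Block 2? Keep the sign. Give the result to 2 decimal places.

Block 1: z(0.6000) = 0.253, z(0.2500) = -0.674, d' = 0.927
Block 2: z(0.7250) = 0.598, z(0.5500) = 0.126, d' = 0.472
Δd' = d'_Block 1 − d'_Block 2 = 0.927 − 0.472 = 0.455
Block 1 has the higher sensitivity.

Δd-prime = 0.46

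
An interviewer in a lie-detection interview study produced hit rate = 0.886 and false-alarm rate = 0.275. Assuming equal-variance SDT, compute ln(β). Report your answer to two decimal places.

ln β = -0.55

z(H) = 1.206
z(FA) = -0.598
ln β = −½·[z(H)² − z(FA)²] = −0.5 × (1.454 − 0.358) = -0.548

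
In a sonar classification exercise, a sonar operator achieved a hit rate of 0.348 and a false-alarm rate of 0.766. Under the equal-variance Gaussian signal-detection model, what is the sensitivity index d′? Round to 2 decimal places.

d′ = -1.12

z(0.348) = -0.391, z(0.766) = 0.726
d' = z(H) − z(FA) = -0.391 − 0.726 = -1.117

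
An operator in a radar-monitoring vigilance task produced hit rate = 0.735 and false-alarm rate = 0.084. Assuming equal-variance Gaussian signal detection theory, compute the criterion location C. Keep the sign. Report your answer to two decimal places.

C = 0.38

z(H) = z(0.735) = 0.6280
z(FA) = z(0.084) = -1.3787
c = −½·[z(H) + z(FA)] = −0.5 × (0.6280 + (-1.3787)) = 0.37535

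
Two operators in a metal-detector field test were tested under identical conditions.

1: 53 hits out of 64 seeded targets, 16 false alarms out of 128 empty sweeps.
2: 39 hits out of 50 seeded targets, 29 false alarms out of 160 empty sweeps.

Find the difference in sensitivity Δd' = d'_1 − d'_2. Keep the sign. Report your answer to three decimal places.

1: z(0.8281) = 0.9467, z(0.1250) = -1.1503, d' = 2.0970
2: z(0.7800) = 0.7722, z(0.1812) = -0.9108, d' = 1.6830
Δd' = d'_1 − d'_2 = 2.0970 − 1.6830 = 0.4140
1 has the higher sensitivity.

Δd' = 0.414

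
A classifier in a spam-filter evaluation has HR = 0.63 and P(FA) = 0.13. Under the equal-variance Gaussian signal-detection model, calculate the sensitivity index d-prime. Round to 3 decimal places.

Φ⁻¹(H) = Φ⁻¹(0.63) = 0.3319
Φ⁻¹(FA) = Φ⁻¹(0.13) = -1.1264
d' = z(H) − z(FA) = 0.3319 − (-1.1264) = 1.4583

d-prime = 1.458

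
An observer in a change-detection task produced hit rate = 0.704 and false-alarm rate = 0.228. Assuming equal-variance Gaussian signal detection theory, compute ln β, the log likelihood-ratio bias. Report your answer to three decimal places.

ln β = 0.134

Φ⁻¹(0.704) = 0.5359, Φ⁻¹(0.228) = -0.7454
ln β = −½·[z(H)² − z(FA)²] = −0.5 × (0.2872 − 0.5556) = 0.1342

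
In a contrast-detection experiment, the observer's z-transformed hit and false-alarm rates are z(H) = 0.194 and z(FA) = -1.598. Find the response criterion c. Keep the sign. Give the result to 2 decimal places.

c = −½·[z(H) + z(FA)] = −½·(0.194 + (-1.598)) = 0.702

c = 0.70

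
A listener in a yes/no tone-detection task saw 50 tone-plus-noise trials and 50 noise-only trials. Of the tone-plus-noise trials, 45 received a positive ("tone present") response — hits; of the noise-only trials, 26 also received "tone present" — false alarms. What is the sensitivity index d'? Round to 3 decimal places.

H = 45/50 = 0.9000
FA = 26/50 = 0.5200
z(H) = z(0.9000) = 1.2816
z(FA) = z(0.5200) = 0.0502
d' = z(H) − z(FA) = 1.2816 − 0.0502 = 1.2314

d' = 1.231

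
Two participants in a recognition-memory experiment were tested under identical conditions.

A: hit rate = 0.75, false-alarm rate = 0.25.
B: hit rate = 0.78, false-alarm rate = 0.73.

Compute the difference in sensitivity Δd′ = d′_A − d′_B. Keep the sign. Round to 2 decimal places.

A: z(0.75) = 0.674, z(0.25) = -0.674, d' = 1.348
B: z(0.78) = 0.772, z(0.73) = 0.613, d' = 0.159
Δd' = d'_A − d'_B = 1.348 − 0.159 = 1.189
A has the higher sensitivity.

Δd′ = 1.19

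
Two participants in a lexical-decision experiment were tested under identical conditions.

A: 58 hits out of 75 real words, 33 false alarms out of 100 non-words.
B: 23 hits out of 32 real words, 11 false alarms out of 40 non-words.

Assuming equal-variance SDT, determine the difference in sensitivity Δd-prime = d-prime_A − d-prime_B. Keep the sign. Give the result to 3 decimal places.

A: z(0.7733) = 0.7498, z(0.3300) = -0.4399, d' = 1.1897
B: z(0.7188) = 0.5793, z(0.2750) = -0.5978, d' = 1.1771
Δd' = d'_A − d'_B = 1.1897 − 1.1771 = 0.0126
A has the higher sensitivity.

Δd-prime = 0.013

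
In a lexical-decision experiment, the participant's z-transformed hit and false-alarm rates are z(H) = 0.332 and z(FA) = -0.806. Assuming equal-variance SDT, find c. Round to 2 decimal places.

c = −½·[z(H) + z(FA)] = −½·(0.332 + (-0.806)) = 0.237
c > 0: the participant has a conservative response bias.

c = 0.24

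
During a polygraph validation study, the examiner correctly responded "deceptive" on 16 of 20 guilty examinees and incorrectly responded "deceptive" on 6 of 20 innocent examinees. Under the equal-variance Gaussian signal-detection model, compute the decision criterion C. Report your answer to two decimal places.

H = 16/20 = 0.8000
FA = 6/20 = 0.3000
z(0.8000) = 0.842, z(0.3000) = -0.524
c = −½·[z(H) + z(FA)] = −0.5 × (0.842 + (-0.524)) = -0.159

C = -0.16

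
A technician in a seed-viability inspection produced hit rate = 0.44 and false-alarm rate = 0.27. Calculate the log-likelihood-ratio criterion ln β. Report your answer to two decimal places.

ln β = 0.18

z(H) = -0.151
z(FA) = -0.613
ln β = −½·[z(H)² − z(FA)²] = −0.5 × (0.023 − 0.376) = 0.1765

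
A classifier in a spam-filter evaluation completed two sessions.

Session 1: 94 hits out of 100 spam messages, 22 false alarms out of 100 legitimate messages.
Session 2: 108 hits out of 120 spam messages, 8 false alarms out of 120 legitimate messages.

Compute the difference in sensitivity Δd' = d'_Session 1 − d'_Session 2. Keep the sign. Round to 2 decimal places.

Δd' = -0.46

Session 1: z(0.9400) = 1.555, z(0.2200) = -0.772, d' = 2.327
Session 2: z(0.9000) = 1.282, z(0.0667) = -1.501, d' = 2.783
Δd' = d'_Session 1 − d'_Session 2 = 2.327 − 2.783 = -0.456
Session 2 has the higher sensitivity.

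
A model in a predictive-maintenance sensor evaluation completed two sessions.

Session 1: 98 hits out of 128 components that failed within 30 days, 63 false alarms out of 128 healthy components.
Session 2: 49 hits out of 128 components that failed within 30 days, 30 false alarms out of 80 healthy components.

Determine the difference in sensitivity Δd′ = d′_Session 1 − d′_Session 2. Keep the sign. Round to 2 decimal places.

Δd′ = 0.72

Session 1: z(0.7656) = 0.724, z(0.4922) = -0.020, d' = 0.744
Session 2: z(0.3828) = -0.298, z(0.3750) = -0.319, d' = 0.021
Δd' = d'_Session 1 − d'_Session 2 = 0.744 − 0.021 = 0.723
Session 1 has the higher sensitivity.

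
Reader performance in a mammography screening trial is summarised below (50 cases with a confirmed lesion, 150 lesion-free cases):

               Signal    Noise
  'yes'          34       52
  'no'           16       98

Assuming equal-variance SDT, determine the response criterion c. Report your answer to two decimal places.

c = -0.04

H = 34/50 = 0.6800
FA = 52/150 = 0.3467
z(0.6800) = 0.4677, z(0.3467) = -0.3942
c = −½·[z(H) + z(FA)] = −0.5 × (0.4677 + (-0.3942)) = -0.03675
c < 0: the reader has a liberal response bias.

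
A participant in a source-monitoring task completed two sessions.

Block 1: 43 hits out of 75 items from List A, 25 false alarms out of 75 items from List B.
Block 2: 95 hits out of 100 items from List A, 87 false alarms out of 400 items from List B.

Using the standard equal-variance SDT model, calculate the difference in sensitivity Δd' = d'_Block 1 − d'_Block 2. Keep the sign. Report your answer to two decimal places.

Block 1: z(0.5733) = 0.185, z(0.3333) = -0.431, d' = 0.616
Block 2: z(0.9500) = 1.645, z(0.2175) = -0.781, d' = 2.426
Δd' = d'_Block 1 − d'_Block 2 = 0.616 − 2.426 = -1.810
Block 2 has the higher sensitivity.

Δd' = -1.81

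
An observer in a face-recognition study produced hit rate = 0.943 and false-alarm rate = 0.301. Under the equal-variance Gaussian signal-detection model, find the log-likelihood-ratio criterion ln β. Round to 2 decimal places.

Φ⁻¹(H) = Φ⁻¹(0.943) = 1.580
Φ⁻¹(FA) = Φ⁻¹(0.301) = -0.522
ln β = −½·[z(H)² − z(FA)²] = −0.5 × (2.496 − 0.272) = -1.112

ln β = -1.11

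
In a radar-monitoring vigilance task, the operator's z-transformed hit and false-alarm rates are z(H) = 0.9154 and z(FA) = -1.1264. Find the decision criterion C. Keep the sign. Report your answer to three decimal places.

c = −½·[z(H) + z(FA)] = −½·(0.9154 + (-1.1264)) = 0.1055

C = 0.106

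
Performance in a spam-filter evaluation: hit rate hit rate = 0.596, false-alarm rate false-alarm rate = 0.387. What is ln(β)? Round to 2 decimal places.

Φ⁻¹(H) = Φ⁻¹(0.596) = 0.243
Φ⁻¹(FA) = Φ⁻¹(0.387) = -0.287
ln β = −½·[z(H)² − z(FA)²] = −0.5 × (0.059 − 0.082) = 0.0115

ln β = 0.01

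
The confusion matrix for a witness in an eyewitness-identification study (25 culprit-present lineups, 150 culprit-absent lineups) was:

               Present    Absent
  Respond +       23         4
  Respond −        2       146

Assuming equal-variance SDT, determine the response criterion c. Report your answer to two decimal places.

c = 0.26

H = 23/25 = 0.9200
FA = 4/150 = 0.0267
z(H) = 1.405
z(FA) = -1.932
c = −½·[z(H) + z(FA)] = −0.5 × (1.405 + (-1.932)) = 0.2635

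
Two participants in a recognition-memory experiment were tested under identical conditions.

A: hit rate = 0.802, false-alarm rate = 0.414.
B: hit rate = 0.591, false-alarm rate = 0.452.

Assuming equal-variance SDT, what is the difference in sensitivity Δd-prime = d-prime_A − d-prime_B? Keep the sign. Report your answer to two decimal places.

Δd-prime = 0.72

A: z(0.802) = 0.849, z(0.414) = -0.217, d' = 1.066
B: z(0.591) = 0.230, z(0.452) = -0.121, d' = 0.351
Δd' = d'_A − d'_B = 1.066 − 0.351 = 0.715
A has the higher sensitivity.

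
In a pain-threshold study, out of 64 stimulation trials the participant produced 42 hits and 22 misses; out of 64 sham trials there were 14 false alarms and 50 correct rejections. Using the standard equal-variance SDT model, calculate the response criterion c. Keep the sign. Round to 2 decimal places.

H = 42/64 = 0.6562
FA = 14/64 = 0.2188
z(H) = z(0.6562) = 0.4021
z(FA) = z(0.2188) = -0.7763
c = −½·[z(H) + z(FA)] = −0.5 × (0.4021 + (-0.7763)) = 0.1871
c > 0: the participant has a conservative response bias.

c = 0.19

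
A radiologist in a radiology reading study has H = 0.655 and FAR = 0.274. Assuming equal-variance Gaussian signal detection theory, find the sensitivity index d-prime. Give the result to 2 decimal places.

Φ⁻¹(H) = 0.3989
Φ⁻¹(FA) = -0.6008
d' = z(H) − z(FA) = 0.3989 − (-0.6008) = 0.9997

d-prime = 1.00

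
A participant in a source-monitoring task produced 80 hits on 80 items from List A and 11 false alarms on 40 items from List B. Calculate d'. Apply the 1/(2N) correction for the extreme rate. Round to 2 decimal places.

The hit rate is 80/80 = 1, so apply the 1/(2N) correction: H → 1 − 1/(2·80) = 0.99375.
z(H) = z(0.99375) = 2.498
z(FA) = z(0.27500) = -0.598
d' = 2.498 − (-0.598) = 3.096

d' = 3.10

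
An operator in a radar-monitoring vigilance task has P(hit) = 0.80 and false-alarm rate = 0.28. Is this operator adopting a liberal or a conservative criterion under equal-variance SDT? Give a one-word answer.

z(H) = 0.842, z(FA) = -0.583
c = −½·(z(H) + z(FA)) = -0.1295
c < 0 → liberal criterion (biased toward responding “yes”).

liberal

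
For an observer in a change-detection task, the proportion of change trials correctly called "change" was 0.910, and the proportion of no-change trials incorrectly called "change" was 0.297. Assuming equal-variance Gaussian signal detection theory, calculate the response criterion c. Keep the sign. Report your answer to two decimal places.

c = -0.40

Φ⁻¹(0.910) = 1.3408, Φ⁻¹(0.297) = -0.5330
c = −½·[z(H) + z(FA)] = −0.5 × (1.3408 + (-0.5330)) = -0.4039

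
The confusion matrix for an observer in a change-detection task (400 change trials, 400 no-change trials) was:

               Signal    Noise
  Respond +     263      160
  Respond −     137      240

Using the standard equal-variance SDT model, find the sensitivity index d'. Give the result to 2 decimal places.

H = 263/400 = 0.6575
FA = 160/400 = 0.4000
z(H) = 0.4056
z(FA) = -0.2533
d' = z(H) − z(FA) = 0.4056 − (-0.2533) = 0.6589

d' = 0.66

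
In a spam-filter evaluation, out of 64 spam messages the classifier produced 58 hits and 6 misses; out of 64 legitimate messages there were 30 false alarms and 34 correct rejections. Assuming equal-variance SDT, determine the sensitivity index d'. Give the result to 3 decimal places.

H = 58/64 = 0.9062
FA = 30/64 = 0.4688
Φ⁻¹(H) = 1.3177
Φ⁻¹(FA) = -0.0783
d' = z(H) − z(FA) = 1.3177 − (-0.0783) = 1.3960

d' = 1.396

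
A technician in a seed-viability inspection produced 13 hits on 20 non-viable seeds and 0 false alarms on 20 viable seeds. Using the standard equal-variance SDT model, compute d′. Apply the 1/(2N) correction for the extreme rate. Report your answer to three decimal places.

d′ = 2.345

The false-alarm rate is 0/20 = 0, so apply the 1/(2N) correction: FA → 1/(2·20) = 0.02500.
z(H) = z(0.65000) = 0.3853
z(FA) = z(0.02500) = -1.9600
d' = 0.3853 − (-1.9600) = 2.3453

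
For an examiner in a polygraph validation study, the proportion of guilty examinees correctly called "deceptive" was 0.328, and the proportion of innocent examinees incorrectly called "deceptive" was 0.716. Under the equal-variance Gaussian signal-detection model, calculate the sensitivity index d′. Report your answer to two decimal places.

Φ⁻¹(H) = Φ⁻¹(0.328) = -0.4454
Φ⁻¹(FA) = Φ⁻¹(0.716) = 0.5710
d' = z(H) − z(FA) = -0.4454 − 0.5710 = -1.0164

d′ = -1.02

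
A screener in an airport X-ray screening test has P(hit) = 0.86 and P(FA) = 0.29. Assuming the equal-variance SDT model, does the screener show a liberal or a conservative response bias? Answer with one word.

z(H) = 1.080, z(FA) = -0.553
c = −½·(z(H) + z(FA)) = -0.2635
c < 0 → liberal criterion (biased toward responding “yes”).

liberal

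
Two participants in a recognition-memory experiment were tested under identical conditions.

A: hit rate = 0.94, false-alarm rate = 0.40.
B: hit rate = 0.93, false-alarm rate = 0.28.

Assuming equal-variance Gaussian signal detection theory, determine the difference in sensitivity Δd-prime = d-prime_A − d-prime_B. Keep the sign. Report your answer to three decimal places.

Δd-prime = -0.251

A: z(0.94) = 1.5548, z(0.40) = -0.2533, d' = 1.8081
B: z(0.93) = 1.4758, z(0.28) = -0.5828, d' = 2.0586
Δd' = d'_A − d'_B = 1.8081 − 2.0586 = -0.2505
B has the higher sensitivity.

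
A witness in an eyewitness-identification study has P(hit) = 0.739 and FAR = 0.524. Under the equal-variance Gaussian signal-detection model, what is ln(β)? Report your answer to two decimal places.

ln β = -0.20

z(0.739) = 0.640, z(0.524) = 0.060
ln β = −½·[z(H)² − z(FA)²] = −0.5 × (0.410 − 0.004) = -0.203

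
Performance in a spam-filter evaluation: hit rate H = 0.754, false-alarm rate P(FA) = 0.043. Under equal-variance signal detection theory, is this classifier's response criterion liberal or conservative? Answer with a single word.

conservative

z(H) = 0.687, z(FA) = -1.717
c = −½·(z(H) + z(FA)) = 0.515
c > 0 → conservative criterion (biased toward responding “no”).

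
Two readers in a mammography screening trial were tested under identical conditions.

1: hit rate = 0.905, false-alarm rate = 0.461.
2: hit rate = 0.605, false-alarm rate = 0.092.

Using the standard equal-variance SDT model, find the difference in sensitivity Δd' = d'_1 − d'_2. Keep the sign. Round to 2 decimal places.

Δd' = -0.19

1: z(0.905) = 1.311, z(0.461) = -0.098, d' = 1.409
2: z(0.605) = 0.266, z(0.092) = -1.329, d' = 1.595
Δd' = d'_1 − d'_2 = 1.409 − 1.595 = -0.186
2 has the higher sensitivity.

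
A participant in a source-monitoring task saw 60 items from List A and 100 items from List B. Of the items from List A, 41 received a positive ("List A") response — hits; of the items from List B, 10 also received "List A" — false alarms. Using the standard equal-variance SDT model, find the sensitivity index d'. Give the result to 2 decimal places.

H = 41/60 = 0.6833
FA = 10/100 = 0.1000
Φ⁻¹(0.6833) = 0.4769, Φ⁻¹(0.1000) = -1.2816
d' = z(H) − z(FA) = 0.4769 − (-1.2816) = 1.7585

d' = 1.76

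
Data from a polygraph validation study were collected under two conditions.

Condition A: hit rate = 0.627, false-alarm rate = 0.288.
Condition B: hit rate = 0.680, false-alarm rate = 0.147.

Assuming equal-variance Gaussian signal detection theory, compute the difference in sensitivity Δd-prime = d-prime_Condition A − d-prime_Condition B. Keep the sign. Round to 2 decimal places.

Condition A: z(0.627) = 0.324, z(0.288) = -0.559, d' = 0.883
Condition B: z(0.680) = 0.468, z(0.147) = -1.049, d' = 1.517
Δd' = d'_Condition A − d'_Condition B = 0.883 − 1.517 = -0.634
Condition B has the higher sensitivity.

Δd-prime = -0.63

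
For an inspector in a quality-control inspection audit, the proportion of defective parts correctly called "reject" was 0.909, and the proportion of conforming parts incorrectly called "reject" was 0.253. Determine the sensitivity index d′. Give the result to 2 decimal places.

Φ⁻¹(H) = 1.335
Φ⁻¹(FA) = -0.665
d' = z(H) − z(FA) = 1.335 − (-0.665) = 2.000

d′ = 2.00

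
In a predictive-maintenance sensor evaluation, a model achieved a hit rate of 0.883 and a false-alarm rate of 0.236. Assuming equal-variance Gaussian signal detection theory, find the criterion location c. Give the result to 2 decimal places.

z(0.883) = 1.190, z(0.236) = -0.719
c = −½·[z(H) + z(FA)] = −0.5 × (1.190 + (-0.719)) = -0.2355

c = -0.24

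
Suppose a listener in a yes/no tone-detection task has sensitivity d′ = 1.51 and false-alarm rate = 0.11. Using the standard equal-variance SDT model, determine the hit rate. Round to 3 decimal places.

hit rate = 0.612

z(false-alarm rate) = z(0.11) = -1.2265
z(H) = z(FA) + d' = -1.2265 + 1.51 = 0.2835
hit rate = Φ(0.2835) = 0.6116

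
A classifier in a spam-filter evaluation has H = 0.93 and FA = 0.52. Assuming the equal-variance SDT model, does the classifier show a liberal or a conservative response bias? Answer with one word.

liberal

z(H) = 1.476, z(FA) = 0.050
c = −½·(z(H) + z(FA)) = -0.763
c < 0 → liberal criterion (biased toward responding “yes”).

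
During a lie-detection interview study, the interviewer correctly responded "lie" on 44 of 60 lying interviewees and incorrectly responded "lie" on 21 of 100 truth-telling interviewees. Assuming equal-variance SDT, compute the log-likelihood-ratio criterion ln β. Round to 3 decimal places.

H = 44/60 = 0.7333
FA = 21/100 = 0.2100
z(H) = 0.6228
z(FA) = -0.8064
ln β = −½·[z(H)² − z(FA)²] = −0.5 × (0.3879 − 0.6503) = 0.1312

ln β = 0.131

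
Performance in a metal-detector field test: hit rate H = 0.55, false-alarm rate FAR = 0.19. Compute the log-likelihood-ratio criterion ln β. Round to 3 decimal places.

Φ⁻¹(H) = Φ⁻¹(0.55) = 0.1257
Φ⁻¹(FA) = Φ⁻¹(0.19) = -0.8779
ln β = −½·[z(H)² − z(FA)²] = −0.5 × (0.0158 − 0.7707) = 0.37745

ln β = 0.377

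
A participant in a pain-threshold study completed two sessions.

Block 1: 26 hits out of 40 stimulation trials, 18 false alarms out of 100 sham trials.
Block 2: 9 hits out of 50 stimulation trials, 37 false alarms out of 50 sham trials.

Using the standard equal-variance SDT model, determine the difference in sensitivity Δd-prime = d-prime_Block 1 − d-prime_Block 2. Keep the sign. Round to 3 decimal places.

Block 1: z(0.6500) = 0.3853, z(0.1800) = -0.9154, d' = 1.3007
Block 2: z(0.1800) = -0.9154, z(0.7400) = 0.6433, d' = -1.5587
Δd' = d'_Block 1 − d'_Block 2 = 1.3007 − (-1.5587) = 2.8594
Block 1 has the higher sensitivity.

Δd-prime = 2.859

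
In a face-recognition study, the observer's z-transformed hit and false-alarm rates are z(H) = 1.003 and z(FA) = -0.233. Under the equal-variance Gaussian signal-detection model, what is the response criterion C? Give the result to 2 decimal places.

c = −½·[z(H) + z(FA)] = −½·(1.003 + (-0.233)) = -0.385

C = -0.39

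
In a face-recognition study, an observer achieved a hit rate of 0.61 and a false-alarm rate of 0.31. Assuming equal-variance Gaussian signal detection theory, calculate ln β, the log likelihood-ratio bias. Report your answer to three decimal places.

Φ⁻¹(0.61) = 0.2793, Φ⁻¹(0.31) = -0.4959
ln β = −½·[z(H)² − z(FA)²] = −0.5 × (0.0780 − 0.2459) = 0.08395

ln β = 0.084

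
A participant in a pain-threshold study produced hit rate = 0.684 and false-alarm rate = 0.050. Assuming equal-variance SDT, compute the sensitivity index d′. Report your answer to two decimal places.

d′ = 2.12

Φ⁻¹(0.684) = 0.479, Φ⁻¹(0.050) = -1.645
d' = z(H) − z(FA) = 0.479 − (-1.645) = 2.124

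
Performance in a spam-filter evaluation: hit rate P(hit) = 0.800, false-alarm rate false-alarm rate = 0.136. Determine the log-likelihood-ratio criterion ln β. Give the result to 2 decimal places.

z(H) = 0.842
z(FA) = -1.098
ln β = −½·[z(H)² − z(FA)²] = −0.5 × (0.709 − 1.206) = 0.2485

ln β = 0.25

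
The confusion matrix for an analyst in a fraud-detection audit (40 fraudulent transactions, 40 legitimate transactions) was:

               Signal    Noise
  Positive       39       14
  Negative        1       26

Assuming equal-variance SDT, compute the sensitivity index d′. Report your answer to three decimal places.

H = 39/40 = 0.9750
FA = 14/40 = 0.3500
z(0.9750) = 1.9600, z(0.3500) = -0.3853
d' = z(H) − z(FA) = 1.9600 − (-0.3853) = 2.3453

d′ = 2.345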